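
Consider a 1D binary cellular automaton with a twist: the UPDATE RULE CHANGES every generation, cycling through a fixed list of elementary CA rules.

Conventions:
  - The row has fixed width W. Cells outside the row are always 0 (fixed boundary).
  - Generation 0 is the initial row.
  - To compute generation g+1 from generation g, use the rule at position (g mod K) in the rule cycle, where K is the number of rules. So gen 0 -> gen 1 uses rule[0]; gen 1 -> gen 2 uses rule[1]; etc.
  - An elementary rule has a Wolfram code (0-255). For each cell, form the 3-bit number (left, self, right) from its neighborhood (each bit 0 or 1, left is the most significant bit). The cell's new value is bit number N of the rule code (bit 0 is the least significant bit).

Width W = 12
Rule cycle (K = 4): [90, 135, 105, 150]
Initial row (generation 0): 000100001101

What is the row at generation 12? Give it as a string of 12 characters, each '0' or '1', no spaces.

Answer: 001100111100

Derivation:
Gen 0: 000100001101
Gen 1 (rule 90): 001010011100
Gen 2 (rule 135): 111010101001
Gen 3 (rule 105): 101101010000
Gen 4 (rule 150): 100001011000
Gen 5 (rule 90): 010010011100
Gen 6 (rule 135): 110110101001
Gen 7 (rule 105): 111111010000
Gen 8 (rule 150): 011110011000
Gen 9 (rule 90): 110011111100
Gen 10 (rule 135): 000101111001
Gen 11 (rule 105): 110011001000
Gen 12 (rule 150): 001100111100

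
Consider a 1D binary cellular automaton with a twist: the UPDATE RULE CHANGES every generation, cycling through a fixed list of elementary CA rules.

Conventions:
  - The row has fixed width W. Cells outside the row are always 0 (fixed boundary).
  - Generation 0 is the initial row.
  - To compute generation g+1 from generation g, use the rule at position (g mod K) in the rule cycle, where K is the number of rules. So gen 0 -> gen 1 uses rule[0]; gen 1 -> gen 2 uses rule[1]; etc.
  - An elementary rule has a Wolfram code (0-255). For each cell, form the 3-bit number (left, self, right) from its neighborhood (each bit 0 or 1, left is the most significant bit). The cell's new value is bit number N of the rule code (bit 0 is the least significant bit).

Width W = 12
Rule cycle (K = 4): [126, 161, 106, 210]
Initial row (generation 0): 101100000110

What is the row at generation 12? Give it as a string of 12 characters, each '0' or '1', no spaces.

Answer: 011000000101

Derivation:
Gen 0: 101100000110
Gen 1 (rule 126): 111110001111
Gen 2 (rule 161): 011100100110
Gen 3 (rule 106): 110101001110
Gen 4 (rule 210): 010000110111
Gen 5 (rule 126): 111001111101
Gen 6 (rule 161): 010000111010
Gen 7 (rule 106): 100001101100
Gen 8 (rule 210): 010010100110
Gen 9 (rule 126): 111111111111
Gen 10 (rule 161): 011111111110
Gen 11 (rule 106): 110000000010
Gen 12 (rule 210): 011000000101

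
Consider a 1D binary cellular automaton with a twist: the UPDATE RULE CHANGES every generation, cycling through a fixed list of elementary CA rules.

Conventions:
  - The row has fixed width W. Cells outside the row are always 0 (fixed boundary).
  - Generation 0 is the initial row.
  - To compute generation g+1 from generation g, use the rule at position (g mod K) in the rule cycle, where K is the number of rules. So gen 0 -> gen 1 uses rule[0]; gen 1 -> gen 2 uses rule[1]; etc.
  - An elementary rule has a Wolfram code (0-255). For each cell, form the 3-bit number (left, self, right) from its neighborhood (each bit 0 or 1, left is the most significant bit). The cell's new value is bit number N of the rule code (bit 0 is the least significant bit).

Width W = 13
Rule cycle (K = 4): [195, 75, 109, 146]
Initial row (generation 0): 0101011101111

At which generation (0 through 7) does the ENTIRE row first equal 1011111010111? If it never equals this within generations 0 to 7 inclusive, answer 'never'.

Gen 0: 0101011101111
Gen 1 (rule 195): 1000001100111
Gen 2 (rule 75): 0011111101101
Gen 3 (rule 109): 1010000111111
Gen 4 (rule 146): 0001001011110
Gen 5 (rule 195): 1110010001110
Gen 6 (rule 75): 1010100111010
Gen 7 (rule 109): 1111100101110

Answer: never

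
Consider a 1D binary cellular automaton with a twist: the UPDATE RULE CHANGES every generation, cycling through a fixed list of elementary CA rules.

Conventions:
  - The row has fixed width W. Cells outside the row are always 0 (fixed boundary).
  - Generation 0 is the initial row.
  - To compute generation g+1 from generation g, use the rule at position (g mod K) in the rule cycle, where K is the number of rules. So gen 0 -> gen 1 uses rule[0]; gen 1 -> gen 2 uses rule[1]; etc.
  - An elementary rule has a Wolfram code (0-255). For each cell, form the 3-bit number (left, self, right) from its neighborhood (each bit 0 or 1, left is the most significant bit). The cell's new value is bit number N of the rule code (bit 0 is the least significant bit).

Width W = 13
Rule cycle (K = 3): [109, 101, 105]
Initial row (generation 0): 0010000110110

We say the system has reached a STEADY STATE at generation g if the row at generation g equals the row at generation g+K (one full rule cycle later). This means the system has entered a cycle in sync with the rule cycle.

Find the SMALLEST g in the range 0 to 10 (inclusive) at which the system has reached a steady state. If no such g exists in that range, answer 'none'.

Answer: none

Derivation:
Gen 0: 0010000110110
Gen 1 (rule 109): 1010110111110
Gen 2 (rule 101): 1111011000010
Gen 3 (rule 105): 1001111011000
Gen 4 (rule 109): 1001001111011
Gen 5 (rule 101): 1001000001101
Gen 6 (rule 105): 0000011101110
Gen 7 (rule 109): 1111010111010
Gen 8 (rule 101): 0001111001110
Gen 9 (rule 105): 1101001001010
Gen 10 (rule 109): 1111001001110
Gen 11 (rule 101): 0001001000010
Gen 12 (rule 105): 1100000011000
Gen 13 (rule 109): 1101111011011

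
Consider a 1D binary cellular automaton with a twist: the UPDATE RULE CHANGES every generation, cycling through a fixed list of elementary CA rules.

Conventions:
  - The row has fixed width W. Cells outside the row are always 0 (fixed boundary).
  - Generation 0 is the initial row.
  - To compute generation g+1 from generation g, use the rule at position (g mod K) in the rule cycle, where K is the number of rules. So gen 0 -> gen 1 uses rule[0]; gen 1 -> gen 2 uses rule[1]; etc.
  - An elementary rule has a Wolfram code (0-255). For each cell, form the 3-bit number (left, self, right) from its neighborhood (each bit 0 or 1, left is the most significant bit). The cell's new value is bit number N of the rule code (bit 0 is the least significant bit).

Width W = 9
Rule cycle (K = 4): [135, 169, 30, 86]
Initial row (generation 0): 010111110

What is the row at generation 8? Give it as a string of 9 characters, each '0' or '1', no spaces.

Gen 0: 010111110
Gen 1 (rule 135): 110011100
Gen 2 (rule 169): 100011001
Gen 3 (rule 30): 110110111
Gen 4 (rule 86): 010010001
Gen 5 (rule 135): 110110111
Gen 6 (rule 169): 101101110
Gen 7 (rule 30): 101001001
Gen 8 (rule 86): 101111111

Answer: 101111111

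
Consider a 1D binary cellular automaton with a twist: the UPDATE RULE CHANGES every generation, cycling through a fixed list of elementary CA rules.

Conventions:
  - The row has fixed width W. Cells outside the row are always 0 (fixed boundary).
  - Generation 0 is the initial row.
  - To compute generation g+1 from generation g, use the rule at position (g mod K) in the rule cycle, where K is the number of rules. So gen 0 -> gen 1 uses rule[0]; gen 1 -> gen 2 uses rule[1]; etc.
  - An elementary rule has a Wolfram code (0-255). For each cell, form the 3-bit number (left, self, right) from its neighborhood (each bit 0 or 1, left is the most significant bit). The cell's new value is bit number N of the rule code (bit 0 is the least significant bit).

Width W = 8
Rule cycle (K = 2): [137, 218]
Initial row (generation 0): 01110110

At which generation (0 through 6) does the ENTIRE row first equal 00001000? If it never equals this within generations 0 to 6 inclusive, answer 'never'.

Answer: never

Derivation:
Gen 0: 01110110
Gen 1 (rule 137): 01100100
Gen 2 (rule 218): 11111010
Gen 3 (rule 137): 11110000
Gen 4 (rule 218): 11111000
Gen 5 (rule 137): 11110011
Gen 6 (rule 218): 11111111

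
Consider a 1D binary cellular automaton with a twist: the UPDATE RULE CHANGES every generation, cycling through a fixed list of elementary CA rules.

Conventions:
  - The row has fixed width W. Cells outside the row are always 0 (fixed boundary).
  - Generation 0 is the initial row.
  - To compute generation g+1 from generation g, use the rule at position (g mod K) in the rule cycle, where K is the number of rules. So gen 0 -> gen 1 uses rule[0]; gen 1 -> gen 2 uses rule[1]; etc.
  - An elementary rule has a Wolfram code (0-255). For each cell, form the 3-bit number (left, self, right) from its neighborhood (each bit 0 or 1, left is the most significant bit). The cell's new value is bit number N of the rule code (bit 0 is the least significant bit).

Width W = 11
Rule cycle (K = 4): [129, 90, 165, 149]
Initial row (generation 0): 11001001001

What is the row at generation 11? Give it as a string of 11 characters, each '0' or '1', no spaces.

Gen 0: 11001001001
Gen 1 (rule 129): 00000000000
Gen 2 (rule 90): 00000000000
Gen 3 (rule 165): 11111111111
Gen 4 (rule 149): 01111111110
Gen 5 (rule 129): 00111111100
Gen 6 (rule 90): 01100000110
Gen 7 (rule 165): 00001110000
Gen 8 (rule 149): 11100101111
Gen 9 (rule 129): 01000000110
Gen 10 (rule 90): 10100001111
Gen 11 (rule 165): 11101100110

Answer: 11101100110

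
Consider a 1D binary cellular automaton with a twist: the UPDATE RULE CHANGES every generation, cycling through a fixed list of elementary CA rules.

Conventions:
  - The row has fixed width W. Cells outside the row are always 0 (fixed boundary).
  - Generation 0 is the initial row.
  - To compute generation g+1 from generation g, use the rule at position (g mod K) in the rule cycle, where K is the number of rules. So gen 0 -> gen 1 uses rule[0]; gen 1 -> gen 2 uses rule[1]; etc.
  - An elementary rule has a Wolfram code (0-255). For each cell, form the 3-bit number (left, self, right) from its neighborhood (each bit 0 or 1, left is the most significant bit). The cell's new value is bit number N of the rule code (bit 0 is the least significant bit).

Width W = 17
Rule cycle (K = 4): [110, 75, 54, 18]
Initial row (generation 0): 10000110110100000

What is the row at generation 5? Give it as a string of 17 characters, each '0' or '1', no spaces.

Gen 0: 10000110110100000
Gen 1 (rule 110): 10001111111100000
Gen 2 (rule 75): 00111000000101111
Gen 3 (rule 54): 01000100001110000
Gen 4 (rule 18): 10101010010001000
Gen 5 (rule 110): 11111110110011000

Answer: 11111110110011000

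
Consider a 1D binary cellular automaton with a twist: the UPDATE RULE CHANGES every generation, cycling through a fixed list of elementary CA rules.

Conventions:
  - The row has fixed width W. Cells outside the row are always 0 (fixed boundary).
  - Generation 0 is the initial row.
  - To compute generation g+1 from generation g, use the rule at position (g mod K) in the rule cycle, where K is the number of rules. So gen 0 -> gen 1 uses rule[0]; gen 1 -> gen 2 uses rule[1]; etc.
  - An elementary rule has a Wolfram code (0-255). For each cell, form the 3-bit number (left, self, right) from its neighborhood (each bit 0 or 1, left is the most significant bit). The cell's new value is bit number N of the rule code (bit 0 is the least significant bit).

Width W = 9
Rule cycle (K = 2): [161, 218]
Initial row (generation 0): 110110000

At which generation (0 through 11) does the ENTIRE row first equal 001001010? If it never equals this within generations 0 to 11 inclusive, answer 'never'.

Answer: never

Derivation:
Gen 0: 110110000
Gen 1 (rule 161): 001000111
Gen 2 (rule 218): 010101111
Gen 3 (rule 161): 001010110
Gen 4 (rule 218): 010000111
Gen 5 (rule 161): 000110010
Gen 6 (rule 218): 001111101
Gen 7 (rule 161): 100111010
Gen 8 (rule 218): 011111001
Gen 9 (rule 161): 001110000
Gen 10 (rule 218): 011111000
Gen 11 (rule 161): 001110011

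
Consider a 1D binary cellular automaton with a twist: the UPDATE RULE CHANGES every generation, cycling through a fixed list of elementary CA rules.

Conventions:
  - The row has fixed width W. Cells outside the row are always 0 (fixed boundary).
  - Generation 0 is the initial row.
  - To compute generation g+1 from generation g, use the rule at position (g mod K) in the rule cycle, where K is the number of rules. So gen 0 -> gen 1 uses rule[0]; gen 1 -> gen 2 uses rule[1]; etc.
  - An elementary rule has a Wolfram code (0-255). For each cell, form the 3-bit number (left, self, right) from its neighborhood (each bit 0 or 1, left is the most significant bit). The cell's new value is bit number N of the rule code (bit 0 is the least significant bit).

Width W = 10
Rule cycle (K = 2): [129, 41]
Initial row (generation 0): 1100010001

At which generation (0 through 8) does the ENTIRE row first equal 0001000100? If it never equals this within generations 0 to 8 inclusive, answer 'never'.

Answer: 1

Derivation:
Gen 0: 1100010001
Gen 1 (rule 129): 0001000100
Gen 2 (rule 41): 1100010001
Gen 3 (rule 129): 0001000100
Gen 4 (rule 41): 1100010001
Gen 5 (rule 129): 0001000100
Gen 6 (rule 41): 1100010001
Gen 7 (rule 129): 0001000100
Gen 8 (rule 41): 1100010001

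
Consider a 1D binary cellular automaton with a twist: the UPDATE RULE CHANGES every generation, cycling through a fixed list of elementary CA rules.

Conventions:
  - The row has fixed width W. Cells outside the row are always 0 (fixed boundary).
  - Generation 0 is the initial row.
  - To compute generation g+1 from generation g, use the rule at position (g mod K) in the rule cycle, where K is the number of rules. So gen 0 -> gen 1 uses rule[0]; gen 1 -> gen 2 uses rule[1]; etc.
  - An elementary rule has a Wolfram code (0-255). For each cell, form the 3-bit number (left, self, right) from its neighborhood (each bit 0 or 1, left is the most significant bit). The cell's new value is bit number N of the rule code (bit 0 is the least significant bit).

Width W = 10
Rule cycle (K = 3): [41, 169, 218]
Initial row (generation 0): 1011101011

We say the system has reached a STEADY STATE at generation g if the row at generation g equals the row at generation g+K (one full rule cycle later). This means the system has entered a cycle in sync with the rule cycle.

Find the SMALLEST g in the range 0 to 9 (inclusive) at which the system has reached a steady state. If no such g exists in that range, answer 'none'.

Gen 0: 1011101011
Gen 1 (rule 41): 0110010110
Gen 2 (rule 169): 0100001100
Gen 3 (rule 218): 1010011110
Gen 4 (rule 41): 0100010000
Gen 5 (rule 169): 0001000111
Gen 6 (rule 218): 0010101111
Gen 7 (rule 41): 1001011000
Gen 8 (rule 169): 0000110011
Gen 9 (rule 218): 0001111111
Gen 10 (rule 41): 1101000000
Gen 11 (rule 169): 1010011111
Gen 12 (rule 218): 0001111111

Answer: 9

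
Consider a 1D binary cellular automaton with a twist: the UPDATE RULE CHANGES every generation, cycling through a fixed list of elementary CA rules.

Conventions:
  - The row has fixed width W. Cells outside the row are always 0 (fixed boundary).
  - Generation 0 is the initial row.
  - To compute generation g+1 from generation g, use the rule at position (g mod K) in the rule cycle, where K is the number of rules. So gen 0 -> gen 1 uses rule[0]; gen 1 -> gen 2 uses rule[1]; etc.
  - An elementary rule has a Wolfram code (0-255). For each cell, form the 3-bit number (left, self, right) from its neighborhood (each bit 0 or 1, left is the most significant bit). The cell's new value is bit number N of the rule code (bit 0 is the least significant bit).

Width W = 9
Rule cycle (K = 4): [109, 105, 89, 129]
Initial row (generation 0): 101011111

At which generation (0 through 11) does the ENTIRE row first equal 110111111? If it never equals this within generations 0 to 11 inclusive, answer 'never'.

Gen 0: 101011111
Gen 1 (rule 109): 111110001
Gen 2 (rule 105): 100010100
Gen 3 (rule 89): 011000011
Gen 4 (rule 129): 000011000
Gen 5 (rule 109): 111011011
Gen 6 (rule 105): 101111111
Gen 7 (rule 89): 001000001
Gen 8 (rule 129): 100011100
Gen 9 (rule 109): 101010101
Gen 10 (rule 105): 010101010
Gen 11 (rule 89): 000000001

Answer: never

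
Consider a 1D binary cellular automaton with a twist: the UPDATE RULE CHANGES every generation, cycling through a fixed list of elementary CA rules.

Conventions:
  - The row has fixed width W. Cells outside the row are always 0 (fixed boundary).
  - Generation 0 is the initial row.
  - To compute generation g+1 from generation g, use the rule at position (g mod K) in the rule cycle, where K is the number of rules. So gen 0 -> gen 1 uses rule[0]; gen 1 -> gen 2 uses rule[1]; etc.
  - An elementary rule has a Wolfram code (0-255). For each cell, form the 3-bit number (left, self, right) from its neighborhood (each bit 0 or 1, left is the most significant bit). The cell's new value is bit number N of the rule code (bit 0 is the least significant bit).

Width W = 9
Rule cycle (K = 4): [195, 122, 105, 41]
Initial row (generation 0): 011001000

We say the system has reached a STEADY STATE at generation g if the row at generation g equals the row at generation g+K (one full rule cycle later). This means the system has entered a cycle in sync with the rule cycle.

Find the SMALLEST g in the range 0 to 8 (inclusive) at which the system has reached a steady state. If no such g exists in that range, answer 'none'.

Answer: 4

Derivation:
Gen 0: 011001000
Gen 1 (rule 195): 101010011
Gen 2 (rule 122): 010101111
Gen 3 (rule 105): 001011001
Gen 4 (rule 41): 100110000
Gen 5 (rule 195): 001010111
Gen 6 (rule 122): 010101101
Gen 7 (rule 105): 001011110
Gen 8 (rule 41): 100110000
Gen 9 (rule 195): 001010111
Gen 10 (rule 122): 010101101
Gen 11 (rule 105): 001011110
Gen 12 (rule 41): 100110000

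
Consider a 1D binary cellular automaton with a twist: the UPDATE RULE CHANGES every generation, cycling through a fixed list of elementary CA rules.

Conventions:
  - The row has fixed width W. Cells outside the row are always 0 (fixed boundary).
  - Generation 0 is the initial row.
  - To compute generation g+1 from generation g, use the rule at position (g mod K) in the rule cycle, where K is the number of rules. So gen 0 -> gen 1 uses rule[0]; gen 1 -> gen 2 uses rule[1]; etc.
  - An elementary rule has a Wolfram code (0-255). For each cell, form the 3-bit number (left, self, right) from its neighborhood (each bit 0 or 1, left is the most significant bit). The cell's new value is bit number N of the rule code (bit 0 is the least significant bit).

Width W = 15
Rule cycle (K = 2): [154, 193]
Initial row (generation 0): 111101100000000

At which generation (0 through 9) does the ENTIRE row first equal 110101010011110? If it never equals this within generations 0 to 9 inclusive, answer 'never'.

Gen 0: 111101100000000
Gen 1 (rule 154): 111001010000000
Gen 2 (rule 193): 011000000111111
Gen 3 (rule 154): 110100001111110
Gen 4 (rule 193): 010001100111110
Gen 5 (rule 154): 101011011111101
Gen 6 (rule 193): 000001001111100
Gen 7 (rule 154): 000010111111010
Gen 8 (rule 193): 111000011111000
Gen 9 (rule 154): 110100111110100

Answer: never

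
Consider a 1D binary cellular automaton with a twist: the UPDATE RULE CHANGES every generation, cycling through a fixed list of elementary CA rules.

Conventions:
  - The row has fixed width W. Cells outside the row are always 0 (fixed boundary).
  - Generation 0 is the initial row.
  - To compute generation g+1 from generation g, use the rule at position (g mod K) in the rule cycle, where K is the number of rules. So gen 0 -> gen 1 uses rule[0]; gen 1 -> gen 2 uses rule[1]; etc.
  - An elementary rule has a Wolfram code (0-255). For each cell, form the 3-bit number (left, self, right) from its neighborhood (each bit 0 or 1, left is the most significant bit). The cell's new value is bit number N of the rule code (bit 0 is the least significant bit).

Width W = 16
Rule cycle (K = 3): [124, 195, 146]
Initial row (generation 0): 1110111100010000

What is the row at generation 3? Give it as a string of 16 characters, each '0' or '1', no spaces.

Gen 0: 1110111100010000
Gen 1 (rule 124): 1011100110011000
Gen 2 (rule 195): 0001101010101011
Gen 3 (rule 146): 0010000000000000

Answer: 0010000000000000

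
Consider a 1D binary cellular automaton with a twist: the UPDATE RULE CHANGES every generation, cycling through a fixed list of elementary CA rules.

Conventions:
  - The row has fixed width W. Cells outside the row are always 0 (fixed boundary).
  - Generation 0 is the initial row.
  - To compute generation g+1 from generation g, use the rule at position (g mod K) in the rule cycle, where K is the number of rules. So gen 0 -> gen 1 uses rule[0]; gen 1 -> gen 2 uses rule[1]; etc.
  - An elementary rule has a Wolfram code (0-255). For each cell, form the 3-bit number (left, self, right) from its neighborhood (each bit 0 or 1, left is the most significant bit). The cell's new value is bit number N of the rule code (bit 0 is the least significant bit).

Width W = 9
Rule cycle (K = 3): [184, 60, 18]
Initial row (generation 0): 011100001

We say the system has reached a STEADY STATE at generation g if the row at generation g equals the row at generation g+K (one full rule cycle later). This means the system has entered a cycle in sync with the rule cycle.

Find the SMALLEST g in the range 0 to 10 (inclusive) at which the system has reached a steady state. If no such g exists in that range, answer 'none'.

Gen 0: 011100001
Gen 1 (rule 184): 011010000
Gen 2 (rule 60): 010111000
Gen 3 (rule 18): 100000100
Gen 4 (rule 184): 010000010
Gen 5 (rule 60): 011000011
Gen 6 (rule 18): 100100100
Gen 7 (rule 184): 010010010
Gen 8 (rule 60): 011011011
Gen 9 (rule 18): 100000000
Gen 10 (rule 184): 010000000
Gen 11 (rule 60): 011000000
Gen 12 (rule 18): 100100000
Gen 13 (rule 184): 010010000

Answer: none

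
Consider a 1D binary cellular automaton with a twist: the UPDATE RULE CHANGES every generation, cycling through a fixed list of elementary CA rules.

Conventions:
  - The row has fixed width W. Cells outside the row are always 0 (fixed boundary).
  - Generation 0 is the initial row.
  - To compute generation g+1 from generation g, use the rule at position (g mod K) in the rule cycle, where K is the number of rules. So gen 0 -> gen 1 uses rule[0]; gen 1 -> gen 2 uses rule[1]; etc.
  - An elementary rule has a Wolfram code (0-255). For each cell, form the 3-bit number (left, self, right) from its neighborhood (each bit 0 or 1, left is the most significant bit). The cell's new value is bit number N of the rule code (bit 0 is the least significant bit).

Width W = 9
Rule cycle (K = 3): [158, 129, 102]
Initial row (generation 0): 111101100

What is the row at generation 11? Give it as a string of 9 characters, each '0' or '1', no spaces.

Answer: 000000111

Derivation:
Gen 0: 111101100
Gen 1 (rule 158): 111001010
Gen 2 (rule 129): 010000000
Gen 3 (rule 102): 110000000
Gen 4 (rule 158): 101000000
Gen 5 (rule 129): 000011111
Gen 6 (rule 102): 000100001
Gen 7 (rule 158): 001110011
Gen 8 (rule 129): 100100000
Gen 9 (rule 102): 101100000
Gen 10 (rule 158): 101010000
Gen 11 (rule 129): 000000111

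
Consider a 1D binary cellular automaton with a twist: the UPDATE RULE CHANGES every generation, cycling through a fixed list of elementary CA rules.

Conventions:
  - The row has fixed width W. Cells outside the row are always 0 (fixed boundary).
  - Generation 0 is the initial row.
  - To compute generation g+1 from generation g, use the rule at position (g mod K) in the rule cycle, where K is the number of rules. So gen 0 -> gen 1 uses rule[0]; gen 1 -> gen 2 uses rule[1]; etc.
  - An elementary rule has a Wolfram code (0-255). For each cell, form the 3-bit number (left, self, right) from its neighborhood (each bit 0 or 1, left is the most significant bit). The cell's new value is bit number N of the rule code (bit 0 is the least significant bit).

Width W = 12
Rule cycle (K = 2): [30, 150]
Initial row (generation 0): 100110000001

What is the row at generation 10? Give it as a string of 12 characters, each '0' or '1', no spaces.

Gen 0: 100110000001
Gen 1 (rule 30): 111101000011
Gen 2 (rule 150): 011001100100
Gen 3 (rule 30): 110111011110
Gen 4 (rule 150): 000010001101
Gen 5 (rule 30): 000111011001
Gen 6 (rule 150): 001010000111
Gen 7 (rule 30): 011011001100
Gen 8 (rule 150): 100000110010
Gen 9 (rule 30): 110001101111
Gen 10 (rule 150): 001010000110

Answer: 001010000110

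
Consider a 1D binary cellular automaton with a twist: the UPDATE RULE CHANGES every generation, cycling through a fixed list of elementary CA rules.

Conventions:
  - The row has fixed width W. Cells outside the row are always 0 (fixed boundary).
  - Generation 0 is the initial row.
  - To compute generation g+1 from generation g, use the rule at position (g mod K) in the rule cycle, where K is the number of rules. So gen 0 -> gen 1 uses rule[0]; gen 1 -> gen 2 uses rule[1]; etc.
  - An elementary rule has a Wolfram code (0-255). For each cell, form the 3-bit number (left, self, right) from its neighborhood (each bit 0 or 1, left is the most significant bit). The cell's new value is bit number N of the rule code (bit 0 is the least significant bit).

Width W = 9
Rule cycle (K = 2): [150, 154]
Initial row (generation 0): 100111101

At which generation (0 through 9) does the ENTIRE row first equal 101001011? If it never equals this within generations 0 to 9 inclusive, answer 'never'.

Gen 0: 100111101
Gen 1 (rule 150): 111011001
Gen 2 (rule 154): 110010110
Gen 3 (rule 150): 001110001
Gen 4 (rule 154): 011101010
Gen 5 (rule 150): 101001011
Gen 6 (rule 154): 000110010
Gen 7 (rule 150): 001001111
Gen 8 (rule 154): 010111110
Gen 9 (rule 150): 110011101

Answer: 5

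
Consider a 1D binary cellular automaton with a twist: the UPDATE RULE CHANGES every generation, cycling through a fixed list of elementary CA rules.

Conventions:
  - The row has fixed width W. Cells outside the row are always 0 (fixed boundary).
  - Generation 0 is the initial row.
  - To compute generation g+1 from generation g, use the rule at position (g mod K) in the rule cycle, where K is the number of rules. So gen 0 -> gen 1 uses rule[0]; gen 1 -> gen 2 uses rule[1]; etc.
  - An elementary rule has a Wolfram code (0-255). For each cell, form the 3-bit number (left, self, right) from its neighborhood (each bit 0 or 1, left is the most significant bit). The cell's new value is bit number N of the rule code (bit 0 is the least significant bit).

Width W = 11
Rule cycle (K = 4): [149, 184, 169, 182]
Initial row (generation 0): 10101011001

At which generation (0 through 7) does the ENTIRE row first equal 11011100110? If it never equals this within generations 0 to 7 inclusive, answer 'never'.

Answer: never

Derivation:
Gen 0: 10101011001
Gen 1 (rule 149): 10101000101
Gen 2 (rule 184): 01010100010
Gen 3 (rule 169): 00101001000
Gen 4 (rule 182): 01111111100
Gen 5 (rule 149): 00111111011
Gen 6 (rule 184): 00111110110
Gen 7 (rule 169): 10111101100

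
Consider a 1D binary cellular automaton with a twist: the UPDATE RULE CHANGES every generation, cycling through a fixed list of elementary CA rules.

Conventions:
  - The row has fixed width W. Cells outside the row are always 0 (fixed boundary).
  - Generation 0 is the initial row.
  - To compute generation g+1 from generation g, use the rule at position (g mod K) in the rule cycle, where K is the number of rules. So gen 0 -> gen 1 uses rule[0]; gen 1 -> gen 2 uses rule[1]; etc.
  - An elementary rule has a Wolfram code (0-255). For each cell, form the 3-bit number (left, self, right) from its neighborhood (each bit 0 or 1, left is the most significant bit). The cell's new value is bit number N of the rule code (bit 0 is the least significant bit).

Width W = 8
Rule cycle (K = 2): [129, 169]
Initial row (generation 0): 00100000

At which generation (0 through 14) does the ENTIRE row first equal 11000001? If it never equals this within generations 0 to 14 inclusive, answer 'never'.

Gen 0: 00100000
Gen 1 (rule 129): 10001111
Gen 2 (rule 169): 00101110
Gen 3 (rule 129): 10000100
Gen 4 (rule 169): 00110001
Gen 5 (rule 129): 10000100
Gen 6 (rule 169): 00110001
Gen 7 (rule 129): 10000100
Gen 8 (rule 169): 00110001
Gen 9 (rule 129): 10000100
Gen 10 (rule 169): 00110001
Gen 11 (rule 129): 10000100
Gen 12 (rule 169): 00110001
Gen 13 (rule 129): 10000100
Gen 14 (rule 169): 00110001

Answer: never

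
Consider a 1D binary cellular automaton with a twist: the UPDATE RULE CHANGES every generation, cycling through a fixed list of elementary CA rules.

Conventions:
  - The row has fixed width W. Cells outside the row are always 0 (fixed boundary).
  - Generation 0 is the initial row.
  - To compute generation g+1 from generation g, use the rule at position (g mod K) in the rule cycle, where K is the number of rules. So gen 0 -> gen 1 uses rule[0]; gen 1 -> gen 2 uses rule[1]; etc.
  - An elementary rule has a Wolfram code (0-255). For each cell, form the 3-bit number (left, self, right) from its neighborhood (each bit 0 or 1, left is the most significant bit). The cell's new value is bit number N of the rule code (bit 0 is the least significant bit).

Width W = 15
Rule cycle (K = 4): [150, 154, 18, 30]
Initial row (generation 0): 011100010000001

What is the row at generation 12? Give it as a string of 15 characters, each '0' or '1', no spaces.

Answer: 011100011011000

Derivation:
Gen 0: 011100010000001
Gen 1 (rule 150): 101010111000011
Gen 2 (rule 154): 000000110100110
Gen 3 (rule 18): 000001000011001
Gen 4 (rule 30): 000011100110111
Gen 5 (rule 150): 000101011000010
Gen 6 (rule 154): 001000010100101
Gen 7 (rule 18): 010100100011000
Gen 8 (rule 30): 110111110110100
Gen 9 (rule 150): 000011100000110
Gen 10 (rule 154): 000111010001101
Gen 11 (rule 18): 001000001010000
Gen 12 (rule 30): 011100011011000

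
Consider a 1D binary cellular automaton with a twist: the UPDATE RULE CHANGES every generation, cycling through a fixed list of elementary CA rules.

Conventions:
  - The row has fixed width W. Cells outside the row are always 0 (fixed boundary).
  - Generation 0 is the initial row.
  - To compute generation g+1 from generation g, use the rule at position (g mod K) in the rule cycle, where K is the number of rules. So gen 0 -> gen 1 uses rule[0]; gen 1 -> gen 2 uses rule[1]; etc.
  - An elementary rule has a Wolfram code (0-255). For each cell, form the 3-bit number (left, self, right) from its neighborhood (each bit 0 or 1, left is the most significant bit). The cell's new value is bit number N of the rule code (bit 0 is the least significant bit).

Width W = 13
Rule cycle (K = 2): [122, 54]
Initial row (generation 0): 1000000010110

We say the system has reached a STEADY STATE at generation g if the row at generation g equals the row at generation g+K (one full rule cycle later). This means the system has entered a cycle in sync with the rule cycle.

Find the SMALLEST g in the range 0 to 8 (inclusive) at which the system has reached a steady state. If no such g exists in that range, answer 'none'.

Gen 0: 1000000010110
Gen 1 (rule 122): 0100000101111
Gen 2 (rule 54): 1110001110000
Gen 3 (rule 122): 1011011011000
Gen 4 (rule 54): 1100100100100
Gen 5 (rule 122): 1111011011010
Gen 6 (rule 54): 0000100100111
Gen 7 (rule 122): 0001011011101
Gen 8 (rule 54): 0011100100011
Gen 9 (rule 122): 0110111010111
Gen 10 (rule 54): 1001000111000

Answer: none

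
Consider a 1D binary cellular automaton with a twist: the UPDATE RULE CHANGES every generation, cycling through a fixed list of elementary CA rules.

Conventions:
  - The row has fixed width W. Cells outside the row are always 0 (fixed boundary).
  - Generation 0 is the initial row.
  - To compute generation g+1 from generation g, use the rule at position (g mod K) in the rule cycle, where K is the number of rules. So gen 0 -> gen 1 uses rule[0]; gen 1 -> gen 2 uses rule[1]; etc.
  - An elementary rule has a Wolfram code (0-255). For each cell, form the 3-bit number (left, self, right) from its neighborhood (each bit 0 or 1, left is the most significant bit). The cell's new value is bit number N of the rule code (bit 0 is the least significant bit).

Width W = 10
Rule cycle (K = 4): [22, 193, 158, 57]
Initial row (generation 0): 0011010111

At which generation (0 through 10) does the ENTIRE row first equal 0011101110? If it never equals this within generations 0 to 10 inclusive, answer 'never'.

Answer: 3

Derivation:
Gen 0: 0011010111
Gen 1 (rule 22): 0100010000
Gen 2 (rule 193): 0001000111
Gen 3 (rule 158): 0011101110
Gen 4 (rule 57): 1010011001
Gen 5 (rule 22): 1011100111
Gen 6 (rule 193): 0001100011
Gen 7 (rule 158): 0011010110
Gen 8 (rule 57): 1010101101
Gen 9 (rule 22): 1010100001
Gen 10 (rule 193): 0000001100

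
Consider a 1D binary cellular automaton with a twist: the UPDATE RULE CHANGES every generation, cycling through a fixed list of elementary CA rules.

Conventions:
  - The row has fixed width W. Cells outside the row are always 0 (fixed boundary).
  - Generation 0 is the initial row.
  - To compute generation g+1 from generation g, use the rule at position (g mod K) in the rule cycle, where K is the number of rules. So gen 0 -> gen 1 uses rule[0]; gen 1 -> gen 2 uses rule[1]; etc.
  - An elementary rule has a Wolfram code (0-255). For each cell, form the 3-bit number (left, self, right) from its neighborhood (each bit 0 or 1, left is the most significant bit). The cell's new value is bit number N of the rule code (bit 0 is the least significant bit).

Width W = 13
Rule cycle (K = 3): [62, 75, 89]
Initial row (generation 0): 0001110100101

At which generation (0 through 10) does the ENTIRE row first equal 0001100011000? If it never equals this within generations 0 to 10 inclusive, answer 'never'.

Gen 0: 0001110100101
Gen 1 (rule 62): 0011001111111
Gen 2 (rule 75): 1111011000001
Gen 3 (rule 89): 1001011111100
Gen 4 (rule 62): 1111110000010
Gen 5 (rule 75): 1000010111100
Gen 6 (rule 89): 0111000100111
Gen 7 (rule 62): 1100101111100
Gen 8 (rule 75): 1101001000101
Gen 9 (rule 89): 1100100110000
Gen 10 (rule 62): 1011111101000

Answer: never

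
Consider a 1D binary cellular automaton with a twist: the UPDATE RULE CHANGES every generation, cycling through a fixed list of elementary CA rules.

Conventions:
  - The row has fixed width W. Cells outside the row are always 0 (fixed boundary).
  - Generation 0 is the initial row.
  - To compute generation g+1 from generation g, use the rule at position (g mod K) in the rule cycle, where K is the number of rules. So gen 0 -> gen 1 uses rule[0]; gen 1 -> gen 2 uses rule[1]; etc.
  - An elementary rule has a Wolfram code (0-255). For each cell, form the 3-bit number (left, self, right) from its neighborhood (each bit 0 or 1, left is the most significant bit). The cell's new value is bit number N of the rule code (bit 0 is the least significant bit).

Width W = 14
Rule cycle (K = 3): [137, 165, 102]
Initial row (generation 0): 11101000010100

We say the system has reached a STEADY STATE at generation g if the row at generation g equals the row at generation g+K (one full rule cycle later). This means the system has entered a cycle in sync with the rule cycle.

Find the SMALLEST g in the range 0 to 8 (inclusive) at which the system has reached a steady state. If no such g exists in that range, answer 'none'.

Gen 0: 11101000010100
Gen 1 (rule 137): 11000011000001
Gen 2 (rule 165): 00011000011101
Gen 3 (rule 102): 00101000100111
Gen 4 (rule 137): 10000010000110
Gen 5 (rule 165): 10111010110000
Gen 6 (rule 102): 11001111010000
Gen 7 (rule 137): 10001110000111
Gen 8 (rule 165): 10100100110010
Gen 9 (rule 102): 11101101010110
Gen 10 (rule 137): 11001000000100
Gen 11 (rule 165): 00001011110101

Answer: none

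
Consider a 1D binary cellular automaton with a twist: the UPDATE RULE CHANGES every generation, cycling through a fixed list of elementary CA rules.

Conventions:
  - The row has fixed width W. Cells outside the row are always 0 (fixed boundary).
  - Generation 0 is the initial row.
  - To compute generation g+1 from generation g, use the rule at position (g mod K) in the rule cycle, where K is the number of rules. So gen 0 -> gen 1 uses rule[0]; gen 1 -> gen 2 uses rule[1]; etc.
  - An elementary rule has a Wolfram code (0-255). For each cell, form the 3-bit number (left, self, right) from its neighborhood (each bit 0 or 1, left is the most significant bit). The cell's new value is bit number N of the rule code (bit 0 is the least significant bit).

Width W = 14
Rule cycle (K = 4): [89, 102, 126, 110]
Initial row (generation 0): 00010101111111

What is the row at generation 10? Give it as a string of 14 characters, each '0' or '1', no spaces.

Answer: 10000000001011

Derivation:
Gen 0: 00010101111111
Gen 1 (rule 89): 11000001000001
Gen 2 (rule 102): 01000011000011
Gen 3 (rule 126): 11100111100111
Gen 4 (rule 110): 10101100101101
Gen 5 (rule 89): 00001110001100
Gen 6 (rule 102): 00010010010100
Gen 7 (rule 126): 00111111111110
Gen 8 (rule 110): 01100000000010
Gen 9 (rule 89): 01111111111001
Gen 10 (rule 102): 10000000001011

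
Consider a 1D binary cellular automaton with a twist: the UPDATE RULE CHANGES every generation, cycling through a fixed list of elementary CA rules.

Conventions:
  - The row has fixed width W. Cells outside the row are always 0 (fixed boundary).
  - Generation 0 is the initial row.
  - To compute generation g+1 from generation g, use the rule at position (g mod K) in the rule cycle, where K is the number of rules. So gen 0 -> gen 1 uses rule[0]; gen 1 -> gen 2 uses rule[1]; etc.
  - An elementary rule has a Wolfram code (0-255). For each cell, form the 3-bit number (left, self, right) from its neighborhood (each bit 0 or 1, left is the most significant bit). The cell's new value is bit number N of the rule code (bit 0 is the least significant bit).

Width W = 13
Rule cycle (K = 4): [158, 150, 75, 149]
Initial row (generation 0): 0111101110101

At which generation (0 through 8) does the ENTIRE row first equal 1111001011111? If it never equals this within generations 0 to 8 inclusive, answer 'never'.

Answer: 8

Derivation:
Gen 0: 0111101110101
Gen 1 (rule 158): 1111001100101
Gen 2 (rule 150): 0110110011101
Gen 3 (rule 75): 1110110110100
Gen 4 (rule 149): 0100000000111
Gen 5 (rule 158): 1110000001110
Gen 6 (rule 150): 0101000010101
Gen 7 (rule 75): 1000011100000
Gen 8 (rule 149): 1111001011111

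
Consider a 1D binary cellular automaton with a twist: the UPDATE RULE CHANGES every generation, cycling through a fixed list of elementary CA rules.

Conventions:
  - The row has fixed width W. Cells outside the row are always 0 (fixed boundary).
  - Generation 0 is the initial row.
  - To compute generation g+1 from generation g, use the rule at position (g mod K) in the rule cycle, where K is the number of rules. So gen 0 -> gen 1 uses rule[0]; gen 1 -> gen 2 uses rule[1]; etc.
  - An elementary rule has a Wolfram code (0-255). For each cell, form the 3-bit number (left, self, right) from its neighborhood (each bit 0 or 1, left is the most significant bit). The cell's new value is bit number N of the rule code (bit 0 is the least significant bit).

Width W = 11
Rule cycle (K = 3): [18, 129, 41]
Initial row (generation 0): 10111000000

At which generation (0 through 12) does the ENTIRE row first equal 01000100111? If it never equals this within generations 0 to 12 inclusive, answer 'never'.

Gen 0: 10111000000
Gen 1 (rule 18): 00000100000
Gen 2 (rule 129): 11110001111
Gen 3 (rule 41): 10000101000
Gen 4 (rule 18): 01001000100
Gen 5 (rule 129): 00000010001
Gen 6 (rule 41): 11111000100
Gen 7 (rule 18): 00000101010
Gen 8 (rule 129): 11110000000
Gen 9 (rule 41): 10000111111
Gen 10 (rule 18): 01001000000
Gen 11 (rule 129): 00000011111
Gen 12 (rule 41): 11111010000

Answer: never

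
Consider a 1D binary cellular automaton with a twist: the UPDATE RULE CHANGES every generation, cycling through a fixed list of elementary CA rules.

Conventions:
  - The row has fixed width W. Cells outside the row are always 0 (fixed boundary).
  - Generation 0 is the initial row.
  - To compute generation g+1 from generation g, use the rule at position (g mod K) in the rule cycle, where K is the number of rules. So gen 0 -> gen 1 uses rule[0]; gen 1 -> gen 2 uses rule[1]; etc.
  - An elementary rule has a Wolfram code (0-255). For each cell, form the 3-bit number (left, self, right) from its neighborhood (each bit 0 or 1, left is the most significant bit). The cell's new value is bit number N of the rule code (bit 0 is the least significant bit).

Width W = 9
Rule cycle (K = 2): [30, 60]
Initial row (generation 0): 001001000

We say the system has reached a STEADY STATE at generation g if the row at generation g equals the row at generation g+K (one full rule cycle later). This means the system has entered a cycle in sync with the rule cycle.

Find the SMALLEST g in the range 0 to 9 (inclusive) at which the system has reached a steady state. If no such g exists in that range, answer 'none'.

Gen 0: 001001000
Gen 1 (rule 30): 011111100
Gen 2 (rule 60): 010000010
Gen 3 (rule 30): 111000111
Gen 4 (rule 60): 100100100
Gen 5 (rule 30): 111111110
Gen 6 (rule 60): 100000001
Gen 7 (rule 30): 110000011
Gen 8 (rule 60): 101000010
Gen 9 (rule 30): 101100111
Gen 10 (rule 60): 111010100
Gen 11 (rule 30): 100010110

Answer: none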